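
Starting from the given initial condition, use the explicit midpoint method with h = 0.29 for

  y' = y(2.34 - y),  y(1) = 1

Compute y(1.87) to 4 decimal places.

1.9881

Midpoint: k1 = f(t_n, y_n); k2 = f(t_n + h/2, y_n + (h/2)·k1); y_{n+1} = y_n + h·k2.
t=1.000000, y=1.000000:
  k1 = f(1.000000, 1.000000) = 1.340000
  k2 = f(1.145000, 1.194300) = 1.368310
  y ← 1.000000 + 0.29·1.368310 = 1.396810
t=1.290000, y=1.396810:
  k1 = f(1.290000, 1.396810) = 1.317457
  k2 = f(1.435000, 1.587841) = 1.194309
  y ← 1.396810 + 0.29·1.194309 = 1.743159
t=1.580000, y=1.743159:
  k1 = f(1.580000, 1.743159) = 1.040388
  k2 = f(1.725000, 1.894016) = 0.844701
  y ← 1.743159 + 0.29·0.844701 = 1.988123
y(1.87) ≈ 1.9881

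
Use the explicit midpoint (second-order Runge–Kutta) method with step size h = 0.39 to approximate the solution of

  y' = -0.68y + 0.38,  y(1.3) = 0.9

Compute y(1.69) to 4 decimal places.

Midpoint: k1 = f(x_n, y_n); k2 = f(x_n + h/2, y_n + (h/2)·k1); y_{n+1} = y_n + h·k2.
x=1.300000, y=0.900000:
  k1 = f(1.300000, 0.900000) = -0.232000
  k2 = f(1.495000, 0.854760) = -0.201237
  y ← 0.900000 + 0.39·(-0.201237) = 0.821518
y(1.69) ≈ 0.8215

0.8215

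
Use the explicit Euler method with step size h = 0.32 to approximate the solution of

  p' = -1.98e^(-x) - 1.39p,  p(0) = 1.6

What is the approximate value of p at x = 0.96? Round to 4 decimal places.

-0.5110

Euler: p_{n+1} = p_n + h·f(x_n, p_n).
x=0.000000, p=1.600000: f=-4.204000 → p ← 1.600000 + 0.32·(-4.204000) = 0.254720
x=0.320000, p=0.254720: f=-1.791836 → p ← 0.254720 + 0.32·(-1.791836) = -0.318667
x=0.640000, p=-0.318667: f=-0.601091 → p ← -0.318667 + 0.32·(-0.601091) = -0.511017
p(0.96) ≈ -0.5110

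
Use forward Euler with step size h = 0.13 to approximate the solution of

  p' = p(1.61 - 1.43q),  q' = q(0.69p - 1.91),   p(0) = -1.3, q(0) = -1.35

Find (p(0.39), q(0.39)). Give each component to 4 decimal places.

-3.3828, -0.2585

Euler on (p,q): p_{n+1} = p_n + h·p', q_{n+1} = q_n + h·q'.
0.000000: (-1.300000, -1.350000); f=(-4.602650, 3.789450) → (-1.898345, -0.857372)
0.130000: (-1.898345, -0.857372); f=(-5.383783, 2.760614) → (-2.598236, -0.498492)
0.260000: (-2.598236, -0.498492); f=(-6.035295, 1.845806) → (-3.382825, -0.258537)
(p(0.39), q(0.39)) ≈ (-3.3828, -0.2585)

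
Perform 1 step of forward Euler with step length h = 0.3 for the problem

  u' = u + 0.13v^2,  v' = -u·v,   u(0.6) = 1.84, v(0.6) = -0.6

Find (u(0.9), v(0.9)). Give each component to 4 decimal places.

Euler on (u,v): u_{n+1} = u_n + h·u', v_{n+1} = v_n + h·v'.
0.600000: (1.840000, -0.600000); f=(1.886800, 1.104000) → (2.406040, -0.268800)
(u(0.9), v(0.9)) ≈ (2.4060, -0.2688)

2.4060, -0.2688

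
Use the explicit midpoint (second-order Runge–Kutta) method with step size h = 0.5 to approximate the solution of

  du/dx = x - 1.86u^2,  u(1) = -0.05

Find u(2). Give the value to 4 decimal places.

0.8496

Midpoint: k1 = f(x_n, u_n); k2 = f(x_n + h/2, u_n + (h/2)·k1); u_{n+1} = u_n + h·k2.
x=1.000000, u=-0.050000:
  k1 = f(1.000000, -0.050000) = 0.995350
  k2 = f(1.250000, 0.198838) = 1.176462
  u ← -0.050000 + 0.5·1.176462 = 0.538231
x=1.500000, u=0.538231:
  k1 = f(1.500000, 0.538231) = 0.961171
  k2 = f(1.750000, 0.778524) = 0.622655
  u ← 0.538231 + 0.5·0.622655 = 0.849558
u(2) ≈ 0.8496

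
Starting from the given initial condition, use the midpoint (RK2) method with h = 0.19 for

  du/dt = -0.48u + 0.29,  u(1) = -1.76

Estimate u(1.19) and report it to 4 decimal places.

Midpoint: k1 = f(t_n, u_n); k2 = f(t_n + h/2, u_n + (h/2)·k1); u_{n+1} = u_n + h·k2.
t=1.000000, u=-1.760000:
  k1 = f(1.000000, -1.760000) = 1.134800
  k2 = f(1.095000, -1.652194) = 1.083053
  u ← -1.760000 + 0.19·1.083053 = -1.554220
u(1.19) ≈ -1.5542

-1.5542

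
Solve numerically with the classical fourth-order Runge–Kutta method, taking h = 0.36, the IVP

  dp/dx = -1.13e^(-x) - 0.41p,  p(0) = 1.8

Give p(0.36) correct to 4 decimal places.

RK4: k1 = f(x_n, p_n); k2 = f(x_n + h/2, p_n + (h/2)·k1); k3 = f(x_n + h/2, p_n + (h/2)·k2); k4 = f(x_n + h, p_n + h·k3); p_{n+1} = p_n + (h/6)·(k1 + 2k2 + 2k3 + k4).
x=0.000000, p=1.800000:
  k1 = f(0.000000, 1.800000) = -1.868000
  k2 = f(0.180000, 1.463760) = -1.543997
  k3 = f(0.180000, 1.522081) = -1.567908
  k4 = f(0.360000, 1.235553) = -1.294951
  p ← 1.800000 + (0.36/6)·(k1 + 2k2 + 2k3 + k4) = 1.236794
p(0.36) ≈ 1.2368

1.2368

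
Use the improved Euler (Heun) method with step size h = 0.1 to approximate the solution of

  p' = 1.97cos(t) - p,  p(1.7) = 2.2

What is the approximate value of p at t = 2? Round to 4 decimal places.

1.4863

Heun: k1 = f(t_n, p_n); k2 = f(t_n + h, p_n + h·k1); p_{n+1} = p_n + (h/2)·(k1 + k2).
t=1.700000, p=2.200000:
  k1 = f(1.700000, 2.200000) = -2.453824
  k2 = f(1.800000, 1.954618) = -2.402206
  p ← 2.200000 + (0.1/2)·(-2.453824 + (-2.402206)) = 1.957199
t=1.800000, p=1.957199:
  k1 = f(1.800000, 1.957199) = -2.404787
  k2 = f(1.900000, 1.716720) = -2.353600
  p ← 1.957199 + (0.1/2)·(-2.404787 + (-2.353600)) = 1.719279
t=1.900000, p=1.719279:
  k1 = f(1.900000, 1.719279) = -2.356160
  k2 = f(2.000000, 1.483663) = -2.303472
  p ← 1.719279 + (0.1/2)·(-2.356160 + (-2.303472)) = 1.486298
p(2) ≈ 1.4863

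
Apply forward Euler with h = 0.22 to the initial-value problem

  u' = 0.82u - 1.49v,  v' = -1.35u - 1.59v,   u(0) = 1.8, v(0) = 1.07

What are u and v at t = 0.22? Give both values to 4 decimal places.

Euler on (u,v): u_{n+1} = u_n + h·u', v_{n+1} = v_n + h·v'.
0.000000: (1.800000, 1.070000); f=(-0.118300, -4.131300) → (1.773974, 0.161114)
(u(0.22), v(0.22)) ≈ (1.7740, 0.1611)

1.7740, 0.1611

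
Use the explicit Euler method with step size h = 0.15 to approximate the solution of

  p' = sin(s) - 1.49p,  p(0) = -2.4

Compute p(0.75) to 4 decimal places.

Euler: p_{n+1} = p_n + h·f(s_n, p_n).
s=0.000000, p=-2.400000: f=3.576000 → p ← -2.400000 + 0.15·3.576000 = -1.863600
s=0.150000, p=-1.863600: f=2.926202 → p ← -1.863600 + 0.15·2.926202 = -1.424670
s=0.300000, p=-1.424670: f=2.418278 → p ← -1.424670 + 0.15·2.418278 = -1.061928
s=0.450000, p=-1.061928: f=2.017238 → p ← -1.061928 + 0.15·2.017238 = -0.759342
s=0.600000, p=-0.759342: f=1.696062 → p ← -0.759342 + 0.15·1.696062 = -0.504933
p(0.75) ≈ -0.5049

-0.5049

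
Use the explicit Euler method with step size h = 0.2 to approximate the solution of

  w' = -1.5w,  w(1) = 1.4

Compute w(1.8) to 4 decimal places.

0.3361

Euler: w_{n+1} = w_n + h·f(t_n, w_n).
t=1.000000, w=1.400000: f=-2.100000 → w ← 1.400000 + 0.2·(-2.100000) = 0.980000
t=1.200000, w=0.980000: f=-1.470000 → w ← 0.980000 + 0.2·(-1.470000) = 0.686000
t=1.400000, w=0.686000: f=-1.029000 → w ← 0.686000 + 0.2·(-1.029000) = 0.480200
t=1.600000, w=0.480200: f=-0.720300 → w ← 0.480200 + 0.2·(-0.720300) = 0.336140
w(1.8) ≈ 0.3361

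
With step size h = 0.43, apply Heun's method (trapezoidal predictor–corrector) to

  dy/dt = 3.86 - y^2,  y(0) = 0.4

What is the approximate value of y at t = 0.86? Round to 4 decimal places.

1.4571

Heun: k1 = f(t_n, y_n); k2 = f(t_n + h, y_n + h·k1); y_{n+1} = y_n + (h/2)·(k1 + k2).
t=0.000000, y=0.400000:
  k1 = f(0.000000, 0.400000) = 3.700000
  k2 = f(0.430000, 1.991000) = -0.104081
  y ← 0.400000 + (0.43/2)·(3.700000 + (-0.104081)) = 1.173123
t=0.430000, y=1.173123:
  k1 = f(0.430000, 1.173123) = 2.483783
  k2 = f(0.860000, 2.241149) = -1.162751
  y ← 1.173123 + (0.43/2)·(2.483783 + (-1.162751)) = 1.457145
y(0.86) ≈ 1.4571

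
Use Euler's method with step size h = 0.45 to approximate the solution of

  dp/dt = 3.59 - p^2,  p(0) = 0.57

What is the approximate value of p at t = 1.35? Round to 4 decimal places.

1.9677

Euler: p_{n+1} = p_n + h·f(t_n, p_n).
t=0.000000, p=0.570000: f=3.265100 → p ← 0.570000 + 0.45·3.265100 = 2.039295
t=0.450000, p=2.039295: f=-0.568724 → p ← 2.039295 + 0.45·(-0.568724) = 1.783369
t=0.900000, p=1.783369: f=0.409594 → p ← 1.783369 + 0.45·0.409594 = 1.967687
p(1.35) ≈ 1.9677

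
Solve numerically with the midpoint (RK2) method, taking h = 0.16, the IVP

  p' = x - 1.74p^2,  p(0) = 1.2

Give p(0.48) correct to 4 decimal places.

Midpoint: k1 = f(x_n, p_n); k2 = f(x_n + h/2, p_n + (h/2)·k1); p_{n+1} = p_n + h·k2.
x=0.000000, p=1.200000:
  k1 = f(0.000000, 1.200000) = -2.505600
  k2 = f(0.080000, 0.999552) = -1.658441
  p ← 1.200000 + 0.16·(-1.658441) = 0.934649
x=0.160000, p=0.934649:
  k1 = f(0.160000, 0.934649) = -1.360011
  k2 = f(0.240000, 0.825849) = -0.946725
  p ← 0.934649 + 0.16·(-0.946725) = 0.783173
x=0.320000, p=0.783173:
  k1 = f(0.320000, 0.783173) = -0.747247
  k2 = f(0.400000, 0.723394) = -0.510539
  p ← 0.783173 + 0.16·(-0.510539) = 0.701487
p(0.48) ≈ 0.7015

0.7015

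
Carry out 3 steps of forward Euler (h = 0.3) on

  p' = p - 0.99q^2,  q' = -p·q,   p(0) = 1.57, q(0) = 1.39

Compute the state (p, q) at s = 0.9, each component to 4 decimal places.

2.2204, 0.1959

Euler on (p,q): p_{n+1} = p_n + h·p', q_{n+1} = q_n + h·q'.
0.000000: (1.570000, 1.390000); f=(-0.342779, -2.182300) → (1.467166, 0.735310)
0.300000: (1.467166, 0.735310); f=(0.931892, -1.078822) → (1.746734, 0.411663)
0.600000: (1.746734, 0.411663); f=(1.578962, -0.719066) → (2.220423, 0.195943)
(p(0.9), q(0.9)) ≈ (2.2204, 0.1959)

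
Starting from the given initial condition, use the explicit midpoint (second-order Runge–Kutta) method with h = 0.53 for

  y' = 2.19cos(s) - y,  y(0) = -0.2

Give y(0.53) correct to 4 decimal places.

Midpoint: k1 = f(s_n, y_n); k2 = f(s_n + h/2, y_n + (h/2)·k1); y_{n+1} = y_n + h·k2.
s=0.000000, y=-0.200000:
  k1 = f(0.000000, -0.200000) = 2.390000
  k2 = f(0.265000, 0.433350) = 1.680203
  y ← -0.200000 + 0.53·1.680203 = 0.690507
y(0.53) ≈ 0.6905

0.6905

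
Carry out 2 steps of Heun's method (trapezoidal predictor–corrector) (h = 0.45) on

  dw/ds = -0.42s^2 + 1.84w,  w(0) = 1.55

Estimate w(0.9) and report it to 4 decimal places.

Heun: k1 = f(s_n, w_n); k2 = f(s_n + h, w_n + h·k1); w_{n+1} = w_n + (h/2)·(k1 + k2).
s=0.000000, w=1.550000:
  k1 = f(0.000000, 1.550000) = 2.852000
  k2 = f(0.450000, 2.833400) = 5.128406
  w ← 1.550000 + (0.45/2)·(2.852000 + 5.128406) = 3.345591
s=0.450000, w=3.345591:
  k1 = f(0.450000, 3.345591) = 6.070838
  k2 = f(0.900000, 6.077468) = 10.842342
  w ← 3.345591 + (0.45/2)·(6.070838 + 10.842342) = 7.151057
w(0.9) ≈ 7.1511

7.1511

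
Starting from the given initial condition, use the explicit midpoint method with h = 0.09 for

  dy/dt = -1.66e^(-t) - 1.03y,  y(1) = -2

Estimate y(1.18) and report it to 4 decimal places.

Midpoint: k1 = f(t_n, y_n); k2 = f(t_n + h/2, y_n + (h/2)·k1); y_{n+1} = y_n + h·k2.
t=1.000000, y=-2.000000:
  k1 = f(1.000000, -2.000000) = 1.449320
  k2 = f(1.045000, -1.934781) = 1.409016
  y ← -2.000000 + 0.09·1.409016 = -1.873189
t=1.090000, y=-1.873189:
  k1 = f(1.090000, -1.873189) = 1.371265
  k2 = f(1.135000, -1.811482) = 1.332265
  y ← -1.873189 + 0.09·1.332265 = -1.753285
y(1.18) ≈ -1.7533

-1.7533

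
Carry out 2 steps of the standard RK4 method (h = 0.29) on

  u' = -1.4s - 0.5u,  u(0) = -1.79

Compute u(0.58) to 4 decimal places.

RK4: k1 = f(s_n, u_n); k2 = f(s_n + h/2, u_n + (h/2)·k1); k3 = f(s_n + h/2, u_n + (h/2)·k2); k4 = f(s_n + h, u_n + h·k3); u_{n+1} = u_n + (h/6)·(k1 + 2k2 + 2k3 + k4).
s=0.000000, u=-1.790000:
  k1 = f(0.000000, -1.790000) = 0.895000
  k2 = f(0.145000, -1.660225) = 0.627113
  k3 = f(0.145000, -1.699069) = 0.646534
  k4 = f(0.290000, -1.602505) = 0.395253
  u ← -1.790000 + (0.29/6)·(k1 + 2k2 + 2k3 + k4) = -1.604519
s=0.290000, u=-1.604519:
  k1 = f(0.290000, -1.604519) = 0.396259
  k2 = f(0.435000, -1.547061) = 0.164531
  k3 = f(0.435000, -1.580662) = 0.181331
  k4 = f(0.580000, -1.551933) = -0.036034
  u ← -1.604519 + (0.29/6)·(k1 + 2k2 + 2k3 + k4) = -1.553674
u(0.58) ≈ -1.5537

-1.5537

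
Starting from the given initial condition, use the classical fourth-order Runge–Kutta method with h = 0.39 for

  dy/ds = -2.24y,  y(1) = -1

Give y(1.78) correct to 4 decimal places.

-0.1774

RK4: k1 = f(s_n, y_n); k2 = f(s_n + h/2, y_n + (h/2)·k1); k3 = f(s_n + h/2, y_n + (h/2)·k2); k4 = f(s_n + h, y_n + h·k3); y_{n+1} = y_n + (h/6)·(k1 + 2k2 + 2k3 + k4).
s=1.000000, y=-1.000000:
  k1 = f(1.000000, -1.000000) = 2.240000
  k2 = f(1.195000, -0.563200) = 1.261568
  k3 = f(1.195000, -0.753994) = 1.688947
  k4 = f(1.390000, -0.341311) = 0.764536
  y ← -1.000000 + (0.39/6)·(k1 + 2k2 + 2k3 + k4) = -0.421138
s=1.390000, y=-0.421138:
  k1 = f(1.390000, -0.421138) = 0.943350
  k2 = f(1.585000, -0.237185) = 0.531294
  k3 = f(1.585000, -0.317536) = 0.711280
  k4 = f(1.780000, -0.143739) = 0.321975
  y ← -0.421138 + (0.39/6)·(k1 + 2k2 + 2k3 + k4) = -0.177357
y(1.78) ≈ -0.1774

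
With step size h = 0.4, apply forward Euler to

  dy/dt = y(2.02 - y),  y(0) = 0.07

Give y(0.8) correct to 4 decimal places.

0.2191

Euler: y_{n+1} = y_n + h·f(t_n, y_n).
t=0.000000, y=0.070000: f=0.136500 → y ← 0.070000 + 0.4·0.136500 = 0.124600
t=0.400000, y=0.124600: f=0.236167 → y ← 0.124600 + 0.4·0.236167 = 0.219067
y(0.8) ≈ 0.2191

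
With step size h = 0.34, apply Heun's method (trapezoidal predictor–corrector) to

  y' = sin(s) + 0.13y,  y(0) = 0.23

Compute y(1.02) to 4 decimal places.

Heun: k1 = f(s_n, y_n); k2 = f(s_n + h, y_n + h·k1); y_{n+1} = y_n + (h/2)·(k1 + k2).
s=0.000000, y=0.230000:
  k1 = f(0.000000, 0.230000) = 0.029900
  k2 = f(0.340000, 0.240166) = 0.364709
  y ← 0.230000 + (0.34/2)·(0.029900 + 0.364709) = 0.297083
s=0.340000, y=0.297083:
  k1 = f(0.340000, 0.297083) = 0.372108
  k2 = f(0.680000, 0.423600) = 0.683861
  y ← 0.297083 + (0.34/2)·(0.372108 + 0.683861) = 0.476598
s=0.680000, y=0.476598:
  k1 = f(0.680000, 0.476598) = 0.690751
  k2 = f(1.020000, 0.711453) = 0.944597
  y ← 0.476598 + (0.34/2)·(0.690751 + 0.944597) = 0.754607
y(1.02) ≈ 0.7546

0.7546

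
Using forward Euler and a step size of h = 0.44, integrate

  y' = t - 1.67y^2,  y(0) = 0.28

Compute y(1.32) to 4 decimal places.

0.6609

Euler: y_{n+1} = y_n + h·f(t_n, y_n).
t=0.000000, y=0.280000: f=-0.130928 → y ← 0.280000 + 0.44·(-0.130928) = 0.222392
t=0.440000, y=0.222392: f=0.357405 → y ← 0.222392 + 0.44·0.357405 = 0.379650
t=0.880000, y=0.379650: f=0.639296 → y ← 0.379650 + 0.44·0.639296 = 0.660940
y(1.32) ≈ 0.6609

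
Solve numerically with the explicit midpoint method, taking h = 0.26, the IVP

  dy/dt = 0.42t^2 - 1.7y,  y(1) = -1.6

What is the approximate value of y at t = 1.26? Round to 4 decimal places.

Midpoint: k1 = f(t_n, y_n); k2 = f(t_n + h/2, y_n + (h/2)·k1); y_{n+1} = y_n + h·k2.
t=1.000000, y=-1.600000:
  k1 = f(1.000000, -1.600000) = 3.140000
  k2 = f(1.130000, -1.191800) = 2.562358
  y ← -1.600000 + 0.26·2.562358 = -0.933787
y(1.26) ≈ -0.9338

-0.9338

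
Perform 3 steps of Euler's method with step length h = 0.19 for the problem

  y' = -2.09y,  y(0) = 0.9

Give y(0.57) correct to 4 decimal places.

0.1972

Euler: y_{n+1} = y_n + h·f(t_n, y_n).
t=0.000000, y=0.900000: f=-1.881000 → y ← 0.900000 + 0.19·(-1.881000) = 0.542610
t=0.190000, y=0.542610: f=-1.134055 → y ← 0.542610 + 0.19·(-1.134055) = 0.327140
t=0.380000, y=0.327140: f=-0.683722 → y ← 0.327140 + 0.19·(-0.683722) = 0.197232
y(0.57) ≈ 0.1972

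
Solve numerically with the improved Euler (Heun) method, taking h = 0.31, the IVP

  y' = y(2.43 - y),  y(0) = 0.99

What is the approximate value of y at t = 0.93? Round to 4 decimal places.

2.0782

Heun: k1 = f(t_n, y_n); k2 = f(t_n + h, y_n + h·k1); y_{n+1} = y_n + (h/2)·(k1 + k2).
t=0.000000, y=0.990000:
  k1 = f(0.000000, 0.990000) = 1.425600
  k2 = f(0.310000, 1.431936) = 1.429164
  y ← 0.990000 + (0.31/2)·(1.425600 + 1.429164) = 1.432488
t=0.310000, y=1.432488:
  k1 = f(0.310000, 1.432488) = 1.428924
  k2 = f(0.620000, 1.875455) = 1.040025
  y ← 1.432488 + (0.31/2)·(1.428924 + 1.040025) = 1.815175
t=0.620000, y=1.815175:
  k1 = f(0.620000, 1.815175) = 1.116015
  k2 = f(0.930000, 2.161140) = 0.581044
  y ← 1.815175 + (0.31/2)·(1.116015 + 0.581044) = 2.078219
y(0.93) ≈ 2.0782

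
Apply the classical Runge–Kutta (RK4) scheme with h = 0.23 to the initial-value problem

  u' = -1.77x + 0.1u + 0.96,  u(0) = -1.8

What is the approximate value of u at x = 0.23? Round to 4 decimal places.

RK4: k1 = f(x_n, u_n); k2 = f(x_n + h/2, u_n + (h/2)·k1); k3 = f(x_n + h/2, u_n + (h/2)·k2); k4 = f(x_n + h, u_n + h·k3); u_{n+1} = u_n + (h/6)·(k1 + 2k2 + 2k3 + k4).
x=0.000000, u=-1.800000:
  k1 = f(0.000000, -1.800000) = 0.780000
  k2 = f(0.115000, -1.710300) = 0.585420
  k3 = f(0.115000, -1.732677) = 0.583182
  k4 = f(0.230000, -1.665868) = 0.386313
  u ← -1.800000 + (0.23/6)·(k1 + 2k2 + 2k3 + k4) = -1.665698
u(0.23) ≈ -1.6657

-1.6657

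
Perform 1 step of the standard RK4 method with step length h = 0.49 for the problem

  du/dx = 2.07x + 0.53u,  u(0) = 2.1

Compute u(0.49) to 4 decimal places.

2.9941

RK4: k1 = f(x_n, u_n); k2 = f(x_n + h/2, u_n + (h/2)·k1); k3 = f(x_n + h/2, u_n + (h/2)·k2); k4 = f(x_n + h, u_n + h·k3); u_{n+1} = u_n + (h/6)·(k1 + 2k2 + 2k3 + k4).
x=0.000000, u=2.100000:
  k1 = f(0.000000, 2.100000) = 1.113000
  k2 = f(0.245000, 2.372685) = 1.764673
  k3 = f(0.245000, 2.532345) = 1.849293
  k4 = f(0.490000, 3.006153) = 2.607561
  u ← 2.100000 + (0.49/6)·(k1 + 2k2 + 2k3 + k4) = 2.994127
u(0.49) ≈ 2.9941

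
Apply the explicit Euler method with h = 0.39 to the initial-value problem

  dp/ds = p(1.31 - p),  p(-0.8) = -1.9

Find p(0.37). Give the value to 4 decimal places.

-92.7322

Euler: p_{n+1} = p_n + h·f(s_n, p_n).
s=-0.800000, p=-1.900000: f=-6.099000 → p ← -1.900000 + 0.39·(-6.099000) = -4.278610
s=-0.410000, p=-4.278610: f=-23.911483 → p ← -4.278610 + 0.39·(-23.911483) = -13.604088
s=-0.020000, p=-13.604088: f=-202.892572 → p ← -13.604088 + 0.39·(-202.892572) = -92.732191
p(0.37) ≈ -92.7322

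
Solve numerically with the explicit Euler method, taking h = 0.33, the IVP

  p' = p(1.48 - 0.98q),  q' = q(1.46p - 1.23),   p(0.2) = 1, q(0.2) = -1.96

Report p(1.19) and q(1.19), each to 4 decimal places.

11.9339, -9.5907

Euler on (p,q): p_{n+1} = p_n + h·p', q_{n+1} = q_n + h·q'.
0.200000: (1.000000, -1.960000); f=(3.400800, -0.450800) → (2.122264, -2.108764)
0.530000: (2.122264, -2.108764); f=(7.526798, -3.940237) → (4.606107, -3.409042)
0.860000: (4.606107, -3.409042); f=(22.205404, -18.732402) → (11.933891, -9.590735)
(p(1.19), q(1.19)) ≈ (11.9339, -9.5907)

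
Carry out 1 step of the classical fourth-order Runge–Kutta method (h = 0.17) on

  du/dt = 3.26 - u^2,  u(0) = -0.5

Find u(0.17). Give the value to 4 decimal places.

RK4: k1 = f(t_n, u_n); k2 = f(t_n + h/2, u_n + (h/2)·k1); k3 = f(t_n + h/2, u_n + (h/2)·k2); k4 = f(t_n + h, u_n + h·k3); u_{n+1} = u_n + (h/6)·(k1 + 2k2 + 2k3 + k4).
t=0.000000, u=-0.500000:
  k1 = f(0.000000, -0.500000) = 3.010000
  k2 = f(0.085000, -0.244150) = 3.200391
  k3 = f(0.085000, -0.227967) = 3.208031
  k4 = f(0.170000, 0.045365) = 3.257942
  u ← -0.500000 + (0.17/6)·(k1 + 2k2 + 2k3 + k4) = 0.040736
u(0.17) ≈ 0.0407

0.0407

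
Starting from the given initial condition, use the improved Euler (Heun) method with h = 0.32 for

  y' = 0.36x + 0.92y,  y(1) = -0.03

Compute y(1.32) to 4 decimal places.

Heun: k1 = f(x_n, y_n); k2 = f(x_n + h, y_n + h·k1); y_{n+1} = y_n + (h/2)·(k1 + k2).
x=1.000000, y=-0.030000:
  k1 = f(1.000000, -0.030000) = 0.332400
  k2 = f(1.320000, 0.076368) = 0.545459
  y ← -0.030000 + (0.32/2)·(0.332400 + 0.545459) = 0.110457
y(1.32) ≈ 0.1105

0.1105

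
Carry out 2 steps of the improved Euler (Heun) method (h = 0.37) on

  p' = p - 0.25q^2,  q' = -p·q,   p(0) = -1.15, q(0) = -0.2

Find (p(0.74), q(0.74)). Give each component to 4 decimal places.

-2.4081, -0.6483

Heun on (p,q): k1 = f(t_n, state_n); k2 = f(t_n + h, state_n + h·k1); state_{n+1} = state_n + (h/2)·(k1 + k2).
0.000000: (-1.150000, -0.200000)
  k1 = (-1.160000, -0.230000)
  predictor → (-1.579200, -0.285100)
  k2 = (-1.599521, -0.450230)
  → (-1.660511, -0.325843)
0.370000: (-1.660511, -0.325843)
  k1 = (-1.687055, -0.541065)
  predictor → (-2.284722, -0.526037)
  k2 = (-2.353900, -1.201847)
  → (-2.408088, -0.648281)
(p(0.74), q(0.74)) ≈ (-2.4081, -0.6483)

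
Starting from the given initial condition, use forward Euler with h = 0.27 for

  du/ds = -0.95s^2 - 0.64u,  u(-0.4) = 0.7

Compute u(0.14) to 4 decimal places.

Euler: u_{n+1} = u_n + h·f(s_n, u_n).
s=-0.400000, u=0.700000: f=-0.600000 → u ← 0.700000 + 0.27·(-0.600000) = 0.538000
s=-0.130000, u=0.538000: f=-0.360375 → u ← 0.538000 + 0.27·(-0.360375) = 0.440699
u(0.14) ≈ 0.4407

0.4407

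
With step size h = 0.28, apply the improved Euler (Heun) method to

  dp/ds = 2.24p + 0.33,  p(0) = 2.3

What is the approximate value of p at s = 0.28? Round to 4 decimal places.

4.3163

Heun: k1 = f(s_n, p_n); k2 = f(s_n + h, p_n + h·k1); p_{n+1} = p_n + (h/2)·(k1 + k2).
s=0.000000, p=2.300000:
  k1 = f(0.000000, 2.300000) = 5.482000
  k2 = f(0.280000, 3.834960) = 8.920310
  p ← 2.300000 + (0.28/2)·(5.482000 + 8.920310) = 4.316323
p(0.28) ≈ 4.3163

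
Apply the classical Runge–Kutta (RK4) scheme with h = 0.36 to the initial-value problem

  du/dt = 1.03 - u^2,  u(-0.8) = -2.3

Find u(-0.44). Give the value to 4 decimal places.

-8.1808

RK4: k1 = f(t_n, u_n); k2 = f(t_n + h/2, u_n + (h/2)·k1); k3 = f(t_n + h/2, u_n + (h/2)·k2); k4 = f(t_n + h, u_n + h·k3); u_{n+1} = u_n + (h/6)·(k1 + 2k2 + 2k3 + k4).
t=-0.800000, u=-2.300000:
  k1 = f(-0.800000, -2.300000) = -4.260000
  k2 = f(-0.620000, -3.066800) = -8.375262
  k3 = f(-0.620000, -3.807547) = -13.467416
  k4 = f(-0.440000, -7.148270) = -50.067759
  u ← -2.300000 + (0.36/6)·(k1 + 2k2 + 2k3 + k4) = -8.180787
u(-0.44) ≈ -8.1808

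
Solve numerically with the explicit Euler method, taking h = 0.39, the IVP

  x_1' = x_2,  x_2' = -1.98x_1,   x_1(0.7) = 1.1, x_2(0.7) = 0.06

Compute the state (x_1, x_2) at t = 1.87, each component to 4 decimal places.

Euler on (x_1,x_2): x_1_{n+1} = x_1_n + h·x_1', x_2_{n+1} = x_2_n + h·x_2'.
0.700000: (1.100000, 0.060000); f=(0.060000, -2.178000) → (1.123400, -0.789420)
1.090000: (1.123400, -0.789420); f=(-0.789420, -2.224332) → (0.815526, -1.656909)
1.480000: (0.815526, -1.656909); f=(-1.656909, -1.614742) → (0.169332, -2.286659)
(x_1(1.87), x_2(1.87)) ≈ (0.1693, -2.2867)

0.1693, -2.2867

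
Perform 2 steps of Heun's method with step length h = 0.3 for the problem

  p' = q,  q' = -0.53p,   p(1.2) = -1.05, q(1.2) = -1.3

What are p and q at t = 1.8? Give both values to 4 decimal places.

-1.7118, -0.8508

Heun on (p,q): k1 = f(t_n, state_n); k2 = f(t_n + h, state_n + h·k1); state_{n+1} = state_n + (h/2)·(k1 + k2).
1.200000: (-1.050000, -1.300000)
  k1 = (-1.300000, 0.556500)
  predictor → (-1.440000, -1.133050)
  k2 = (-1.133050, 0.763200)
  → (-1.414958, -1.102045)
1.500000: (-1.414958, -1.102045)
  k1 = (-1.102045, 0.749927)
  predictor → (-1.745571, -0.877067)
  k2 = (-0.877067, 0.925153)
  → (-1.711824, -0.850783)
(p(1.8), q(1.8)) ≈ (-1.7118, -0.8508)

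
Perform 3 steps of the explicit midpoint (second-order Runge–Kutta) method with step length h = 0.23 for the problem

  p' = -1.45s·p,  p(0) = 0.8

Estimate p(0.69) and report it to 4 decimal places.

Midpoint: k1 = f(s_n, p_n); k2 = f(s_n + h/2, p_n + (h/2)·k1); p_{n+1} = p_n + h·k2.
s=0.000000, p=0.800000:
  k1 = f(0.000000, 0.800000) = 0.000000
  k2 = f(0.115000, 0.800000) = -0.133400
  p ← 0.800000 + 0.23·(-0.133400) = 0.769318
s=0.230000, p=0.769318:
  k1 = f(0.230000, 0.769318) = -0.256568
  k2 = f(0.345000, 0.739813) = -0.370091
  p ← 0.769318 + 0.23·(-0.370091) = 0.684197
s=0.460000, p=0.684197:
  k1 = f(0.460000, 0.684197) = -0.456359
  k2 = f(0.575000, 0.631716) = -0.526693
  p ← 0.684197 + 0.23·(-0.526693) = 0.563058
p(0.69) ≈ 0.5631

0.5631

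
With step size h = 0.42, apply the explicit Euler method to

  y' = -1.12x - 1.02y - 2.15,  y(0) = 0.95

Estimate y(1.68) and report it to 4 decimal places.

Euler: y_{n+1} = y_n + h·f(x_n, y_n).
x=0.000000, y=0.950000: f=-3.119000 → y ← 0.950000 + 0.42·(-3.119000) = -0.359980
x=0.420000, y=-0.359980: f=-2.253220 → y ← -0.359980 + 0.42·(-2.253220) = -1.306333
x=0.840000, y=-1.306333: f=-1.758341 → y ← -1.306333 + 0.42·(-1.758341) = -2.044836
x=1.260000, y=-2.044836: f=-1.475468 → y ← -2.044836 + 0.42·(-1.475468) = -2.664532
y(1.68) ≈ -2.6645

-2.6645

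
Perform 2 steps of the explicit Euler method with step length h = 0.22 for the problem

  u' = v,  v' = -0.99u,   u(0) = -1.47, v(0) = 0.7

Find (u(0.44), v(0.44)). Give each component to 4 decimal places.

Euler on (u,v): u_{n+1} = u_n + h·u', v_{n+1} = v_n + h·v'.
0.000000: (-1.470000, 0.700000); f=(0.700000, 1.455300) → (-1.316000, 1.020166)
0.220000: (-1.316000, 1.020166); f=(1.020166, 1.302840) → (-1.091563, 1.306791)
(u(0.44), v(0.44)) ≈ (-1.0916, 1.3068)

-1.0916, 1.3068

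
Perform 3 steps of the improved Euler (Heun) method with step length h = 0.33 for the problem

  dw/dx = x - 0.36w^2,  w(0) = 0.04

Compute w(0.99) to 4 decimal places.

0.5102

Heun: k1 = f(x_n, w_n); k2 = f(x_n + h, w_n + h·k1); w_{n+1} = w_n + (h/2)·(k1 + k2).
x=0.000000, w=0.040000:
  k1 = f(0.000000, 0.040000) = -0.000576
  k2 = f(0.330000, 0.039810) = 0.329429
  w ← 0.040000 + (0.33/2)·(-0.000576 + 0.329429) = 0.094261
x=0.330000, w=0.094261:
  k1 = f(0.330000, 0.094261) = 0.326801
  k2 = f(0.660000, 0.202105) = 0.645295
  w ← 0.094261 + (0.33/2)·(0.326801 + 0.645295) = 0.254657
x=0.660000, w=0.254657:
  k1 = f(0.660000, 0.254657) = 0.636654
  k2 = f(0.990000, 0.464753) = 0.912242
  w ← 0.254657 + (0.33/2)·(0.636654 + 0.912242) = 0.510225
w(0.99) ≈ 0.5102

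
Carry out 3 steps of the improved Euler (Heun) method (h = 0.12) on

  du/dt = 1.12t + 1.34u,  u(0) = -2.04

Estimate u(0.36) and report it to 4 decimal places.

-3.2147

Heun: k1 = f(t_n, u_n); k2 = f(t_n + h, u_n + h·k1); u_{n+1} = u_n + (h/2)·(k1 + k2).
t=0.000000, u=-2.040000:
  k1 = f(0.000000, -2.040000) = -2.733600
  k2 = f(0.120000, -2.368032) = -3.038763
  u ← -2.040000 + (0.12/2)·(-2.733600 + (-3.038763)) = -2.386342
t=0.120000, u=-2.386342:
  k1 = f(0.120000, -2.386342) = -3.063298
  k2 = f(0.240000, -2.753938) = -3.421476
  u ← -2.386342 + (0.12/2)·(-3.063298 + (-3.421476)) = -2.775428
t=0.240000, u=-2.775428:
  k1 = f(0.240000, -2.775428) = -3.450274
  k2 = f(0.360000, -3.189461) = -3.870678
  u ← -2.775428 + (0.12/2)·(-3.450274 + (-3.870678)) = -3.214685
u(0.36) ≈ -3.2147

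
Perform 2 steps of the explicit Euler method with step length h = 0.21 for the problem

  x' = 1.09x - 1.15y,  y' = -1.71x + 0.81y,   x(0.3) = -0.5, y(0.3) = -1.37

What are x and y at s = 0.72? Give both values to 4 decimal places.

Euler on (x,y): x_{n+1} = x_n + h·x', y_{n+1} = y_n + h·y'.
0.300000: (-0.500000, -1.370000); f=(1.030500, -0.254700) → (-0.283595, -1.423487)
0.510000: (-0.283595, -1.423487); f=(1.327892, -0.668077) → (-0.004738, -1.563783)
(x(0.72), y(0.72)) ≈ (-0.0047, -1.5638)

-0.0047, -1.5638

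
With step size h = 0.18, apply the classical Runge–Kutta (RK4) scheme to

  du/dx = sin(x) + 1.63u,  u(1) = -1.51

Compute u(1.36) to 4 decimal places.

RK4: k1 = f(x_n, u_n); k2 = f(x_n + h/2, u_n + (h/2)·k1); k3 = f(x_n + h/2, u_n + (h/2)·k2); k4 = f(x_n + h, u_n + h·k3); u_{n+1} = u_n + (h/6)·(k1 + 2k2 + 2k3 + k4).
x=1.000000, u=-1.510000:
  k1 = f(1.000000, -1.510000) = -1.619829
  k2 = f(1.090000, -1.655785) = -1.812302
  k3 = f(1.090000, -1.673107) = -1.840538
  k4 = f(1.180000, -1.841297) = -2.076708
  u ← -1.510000 + (0.18/6)·(k1 + 2k2 + 2k3 + k4) = -1.840066
x=1.180000, u=-1.840066:
  k1 = f(1.180000, -1.840066) = -2.074702
  k2 = f(1.270000, -2.026790) = -2.348566
  k3 = f(1.270000, -2.051437) = -2.388742
  k4 = f(1.360000, -2.270040) = -2.722301
  u ← -1.840066 + (0.18/6)·(k1 + 2k2 + 2k3 + k4) = -2.268215
u(1.36) ≈ -2.2682

-2.2682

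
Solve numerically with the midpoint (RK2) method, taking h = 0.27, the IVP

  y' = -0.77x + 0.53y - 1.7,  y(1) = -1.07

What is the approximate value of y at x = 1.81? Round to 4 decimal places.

-4.4184

Midpoint: k1 = f(x_n, y_n); k2 = f(x_n + h/2, y_n + (h/2)·k1); y_{n+1} = y_n + h·k2.
x=1.000000, y=-1.070000:
  k1 = f(1.000000, -1.070000) = -3.037100
  k2 = f(1.135000, -1.480009) = -3.358355
  y ← -1.070000 + 0.27·(-3.358355) = -1.976756
x=1.270000, y=-1.976756:
  k1 = f(1.270000, -1.976756) = -3.725581
  k2 = f(1.405000, -2.479709) = -4.096096
  y ← -1.976756 + 0.27·(-4.096096) = -3.082702
x=1.540000, y=-3.082702:
  k1 = f(1.540000, -3.082702) = -4.519632
  k2 = f(1.675000, -3.692852) = -4.946961
  y ← -3.082702 + 0.27·(-4.946961) = -4.418381
y(1.81) ≈ -4.4184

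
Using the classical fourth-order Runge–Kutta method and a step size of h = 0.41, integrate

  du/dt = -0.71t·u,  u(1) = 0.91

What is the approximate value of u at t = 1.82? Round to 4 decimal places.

0.4005

RK4: k1 = f(t_n, u_n); k2 = f(t_n + h/2, u_n + (h/2)·k1); k3 = f(t_n + h/2, u_n + (h/2)·k2); k4 = f(t_n + h, u_n + h·k3); u_{n+1} = u_n + (h/6)·(k1 + 2k2 + 2k3 + k4).
t=1.000000, u=0.910000:
  k1 = f(1.000000, 0.910000) = -0.646100
  k2 = f(1.205000, 0.777550) = -0.665232
  k3 = f(1.205000, 0.773627) = -0.661877
  k4 = f(1.410000, 0.638630) = -0.639333
  u ← 0.910000 + (0.41/6)·(k1 + 2k2 + 2k3 + k4) = 0.640790
t=1.410000, u=0.640790:
  k1 = f(1.410000, 0.640790) = -0.641495
  k2 = f(1.615000, 0.509284) = -0.583970
  k3 = f(1.615000, 0.521077) = -0.597492
  k4 = f(1.820000, 0.395819) = -0.511477
  u ← 0.640790 + (0.41/6)·(k1 + 2k2 + 2k3 + k4) = 0.400537
u(1.82) ≈ 0.4005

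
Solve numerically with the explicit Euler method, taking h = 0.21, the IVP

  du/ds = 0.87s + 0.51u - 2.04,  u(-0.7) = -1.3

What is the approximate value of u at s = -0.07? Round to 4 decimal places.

Euler: u_{n+1} = u_n + h·f(s_n, u_n).
s=-0.700000, u=-1.300000: f=-3.312000 → u ← -1.300000 + 0.21·(-3.312000) = -1.995520
s=-0.490000, u=-1.995520: f=-3.484015 → u ← -1.995520 + 0.21·(-3.484015) = -2.727163
s=-0.280000, u=-2.727163: f=-3.674453 → u ← -2.727163 + 0.21·(-3.674453) = -3.498798
u(-0.07) ≈ -3.4988

-3.4988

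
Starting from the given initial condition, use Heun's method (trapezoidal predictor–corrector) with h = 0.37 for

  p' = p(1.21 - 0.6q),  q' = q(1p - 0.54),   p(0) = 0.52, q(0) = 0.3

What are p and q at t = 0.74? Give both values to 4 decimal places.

Heun on (p,q): k1 = f(t_n, state_n); k2 = f(t_n + h, state_n + h·k1); state_{n+1} = state_n + (h/2)·(k1 + k2).
0.000000: (0.520000, 0.300000)
  k1 = (0.535600, -0.006000)
  predictor → (0.718172, 0.297780)
  k2 = (0.740674, 0.053056)
  → (0.756111, 0.308705)
0.370000: (0.756111, 0.308705)
  k1 = (0.774845, 0.066715)
  predictor → (1.042803, 0.333390)
  k2 = (1.053196, 0.167629)
  → (1.094298, 0.352059)
(p(0.74), q(0.74)) ≈ (1.0943, 0.3521)

1.0943, 0.3521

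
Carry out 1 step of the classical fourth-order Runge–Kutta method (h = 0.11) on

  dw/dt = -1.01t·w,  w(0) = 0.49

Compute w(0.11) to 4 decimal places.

RK4: k1 = f(t_n, w_n); k2 = f(t_n + h/2, w_n + (h/2)·k1); k3 = f(t_n + h/2, w_n + (h/2)·k2); k4 = f(t_n + h, w_n + h·k3); w_{n+1} = w_n + (h/6)·(k1 + 2k2 + 2k3 + k4).
t=0.000000, w=0.490000:
  k1 = f(0.000000, 0.490000) = 0.000000
  k2 = f(0.055000, 0.490000) = -0.027220
  k3 = f(0.055000, 0.488503) = -0.027136
  k4 = f(0.110000, 0.487015) = -0.054107
  w ← 0.490000 + (0.11/6)·(k1 + 2k2 + 2k3 + k4) = 0.487015
w(0.11) ≈ 0.4870

0.4870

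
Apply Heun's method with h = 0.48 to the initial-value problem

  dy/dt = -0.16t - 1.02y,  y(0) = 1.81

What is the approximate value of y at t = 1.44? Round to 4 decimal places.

Heun: k1 = f(t_n, y_n); k2 = f(t_n + h, y_n + h·k1); y_{n+1} = y_n + (h/2)·(k1 + k2).
t=0.000000, y=1.810000:
  k1 = f(0.000000, 1.810000) = -1.846200
  k2 = f(0.480000, 0.923824) = -1.019100
  y ← 1.810000 + (0.48/2)·(-1.846200 + (-1.019100)) = 1.122328
t=0.480000, y=1.122328:
  k1 = f(0.480000, 1.122328) = -1.221574
  k2 = f(0.960000, 0.535972) = -0.700292
  y ← 1.122328 + (0.48/2)·(-1.221574 + (-0.700292)) = 0.661080
t=0.960000, y=0.661080:
  k1 = f(0.960000, 0.661080) = -0.827902
  k2 = f(1.440000, 0.263687) = -0.499361
  y ← 0.661080 + (0.48/2)·(-0.827902 + (-0.499361)) = 0.342537
y(1.44) ≈ 0.3425

0.3425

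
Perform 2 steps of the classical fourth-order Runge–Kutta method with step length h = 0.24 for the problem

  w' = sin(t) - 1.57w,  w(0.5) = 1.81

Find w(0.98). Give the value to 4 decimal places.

1.0846

RK4: k1 = f(t_n, w_n); k2 = f(t_n + h/2, w_n + (h/2)·k1); k3 = f(t_n + h/2, w_n + (h/2)·k2); k4 = f(t_n + h, w_n + h·k3); w_{n+1} = w_n + (h/6)·(k1 + 2k2 + 2k3 + k4).
t=0.500000, w=1.810000:
  k1 = f(0.500000, 1.810000) = -2.362274
  k2 = f(0.620000, 1.526527) = -1.815612
  k3 = f(0.620000, 1.592127) = -1.918603
  k4 = f(0.740000, 1.349535) = -1.444482
  w ← 1.810000 + (0.24/6)·(k1 + 2k2 + 2k3 + k4) = 1.358992
t=0.740000, w=1.358992:
  k1 = f(0.740000, 1.358992) = -1.459330
  k2 = f(0.860000, 1.183873) = -1.100838
  k3 = f(0.860000, 1.226892) = -1.168378
  k4 = f(0.980000, 1.078582) = -0.862876
  w ← 1.358992 + (0.24/6)·(k1 + 2k2 + 2k3 + k4) = 1.084567
w(0.98) ≈ 1.0846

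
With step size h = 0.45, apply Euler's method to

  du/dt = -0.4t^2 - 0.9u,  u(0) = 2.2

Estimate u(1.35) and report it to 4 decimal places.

Euler: u_{n+1} = u_n + h·f(t_n, u_n).
t=0.000000, u=2.200000: f=-1.980000 → u ← 2.200000 + 0.45·(-1.980000) = 1.309000
t=0.450000, u=1.309000: f=-1.259100 → u ← 1.309000 + 0.45·(-1.259100) = 0.742405
t=0.900000, u=0.742405: f=-0.992165 → u ← 0.742405 + 0.45·(-0.992165) = 0.295931
u(1.35) ≈ 0.2959

0.2959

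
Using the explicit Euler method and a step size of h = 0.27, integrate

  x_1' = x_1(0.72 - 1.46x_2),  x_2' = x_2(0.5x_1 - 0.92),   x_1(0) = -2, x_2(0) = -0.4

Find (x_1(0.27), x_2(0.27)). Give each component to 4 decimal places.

-2.7042, -0.1926

Euler on (x_1,x_2): x_1_{n+1} = x_1_n + h·x_1', x_2_{n+1} = x_2_n + h·x_2'.
0.000000: (-2.000000, -0.400000); f=(-2.608000, 0.768000) → (-2.704160, -0.192640)
(x_1(0.27), x_2(0.27)) ≈ (-2.7042, -0.1926)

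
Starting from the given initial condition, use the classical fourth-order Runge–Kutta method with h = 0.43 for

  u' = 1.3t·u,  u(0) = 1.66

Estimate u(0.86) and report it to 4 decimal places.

2.6844

RK4: k1 = f(t_n, u_n); k2 = f(t_n + h/2, u_n + (h/2)·k1); k3 = f(t_n + h/2, u_n + (h/2)·k2); k4 = f(t_n + h, u_n + h·k3); u_{n+1} = u_n + (h/6)·(k1 + 2k2 + 2k3 + k4).
t=0.000000, u=1.660000:
  k1 = f(0.000000, 1.660000) = 0.000000
  k2 = f(0.215000, 1.660000) = 0.463970
  k3 = f(0.215000, 1.759754) = 0.491851
  k4 = f(0.430000, 1.871496) = 1.046166
  u ← 1.660000 + (0.43/6)·(k1 + 2k2 + 2k3 + k4) = 1.871976
t=0.430000, u=1.871976:
  k1 = f(0.430000, 1.871976) = 1.046435
  k2 = f(0.645000, 2.096960) = 1.758301
  k3 = f(0.645000, 2.250011) = 1.886634
  k4 = f(0.860000, 2.683229) = 2.999850
  u ← 1.871976 + (0.43/6)·(k1 + 2k2 + 2k3 + k4) = 2.684401
u(0.86) ≈ 2.6844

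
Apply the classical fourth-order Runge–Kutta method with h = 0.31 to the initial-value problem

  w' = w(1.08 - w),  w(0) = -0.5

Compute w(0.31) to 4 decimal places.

RK4: k1 = f(t_n, w_n); k2 = f(t_n + h/2, w_n + (h/2)·k1); k3 = f(t_n + h/2, w_n + (h/2)·k2); k4 = f(t_n + h, w_n + h·k3); w_{n+1} = w_n + (h/6)·(k1 + 2k2 + 2k3 + k4).
t=0.000000, w=-0.500000:
  k1 = f(0.000000, -0.500000) = -0.790000
  k2 = f(0.155000, -0.622450) = -1.059690
  k3 = f(0.155000, -0.664252) = -1.158623
  k4 = f(0.310000, -0.859173) = -1.666085
  w ← -0.500000 + (0.31/6)·(k1 + 2k2 + 2k3 + k4) = -0.856123
w(0.31) ≈ -0.8561

-0.8561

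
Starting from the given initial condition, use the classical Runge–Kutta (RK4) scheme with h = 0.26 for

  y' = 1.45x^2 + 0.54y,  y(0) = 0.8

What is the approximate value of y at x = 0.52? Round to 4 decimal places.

1.1324

RK4: k1 = f(x_n, y_n); k2 = f(x_n + h/2, y_n + (h/2)·k1); k3 = f(x_n + h/2, y_n + (h/2)·k2); k4 = f(x_n + h, y_n + h·k3); y_{n+1} = y_n + (h/6)·(k1 + 2k2 + 2k3 + k4).
x=0.000000, y=0.800000:
  k1 = f(0.000000, 0.800000) = 0.432000
  k2 = f(0.130000, 0.856160) = 0.486831
  k3 = f(0.130000, 0.863288) = 0.490681
  k4 = f(0.260000, 0.927577) = 0.598912
  y ← 0.800000 + (0.26/6)·(k1 + 2k2 + 2k3 + k4) = 0.929391
x=0.260000, y=0.929391:
  k1 = f(0.260000, 0.929391) = 0.599891
  k2 = f(0.390000, 1.007376) = 0.764528
  k3 = f(0.390000, 1.028779) = 0.776086
  k4 = f(0.520000, 1.131173) = 1.002913
  y ← 0.929391 + (0.26/6)·(k1 + 2k2 + 2k3 + k4) = 1.132365
y(0.52) ≈ 1.1324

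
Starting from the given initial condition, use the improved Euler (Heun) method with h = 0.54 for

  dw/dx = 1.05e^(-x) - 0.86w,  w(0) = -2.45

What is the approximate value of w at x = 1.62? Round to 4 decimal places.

-0.2948

Heun: k1 = f(x_n, w_n); k2 = f(x_n + h, w_n + h·k1); w_{n+1} = w_n + (h/2)·(k1 + k2).
x=0.000000, w=-2.450000:
  k1 = f(0.000000, -2.450000) = 3.157000
  k2 = f(0.540000, -0.745220) = 1.252775
  w ← -2.450000 + (0.54/2)·(3.157000 + 1.252775) = -1.259361
x=0.540000, w=-1.259361:
  k1 = f(0.540000, -1.259361) = 1.694936
  k2 = f(1.080000, -0.344095) = 0.652497
  w ← -1.259361 + (0.54/2)·(1.694936 + 0.652497) = -0.625554
x=1.080000, w=-0.625554:
  k1 = f(1.080000, -0.625554) = 0.894552
  k2 = f(1.620000, -0.142496) = 0.330340
  w ← -0.625554 + (0.54/2)·(0.894552 + 0.330340) = -0.294833
w(1.62) ≈ -0.2948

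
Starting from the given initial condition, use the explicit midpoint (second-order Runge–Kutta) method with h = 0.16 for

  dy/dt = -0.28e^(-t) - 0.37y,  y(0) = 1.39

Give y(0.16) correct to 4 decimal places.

Midpoint: k1 = f(t_n, y_n); k2 = f(t_n + h/2, y_n + (h/2)·k1); y_{n+1} = y_n + h·k2.
t=0.000000, y=1.390000:
  k1 = f(0.000000, 1.390000) = -0.794300
  k2 = f(0.080000, 1.326456) = -0.749261
  y ← 1.390000 + 0.16·(-0.749261) = 1.270118
y(0.16) ≈ 1.2701

1.2701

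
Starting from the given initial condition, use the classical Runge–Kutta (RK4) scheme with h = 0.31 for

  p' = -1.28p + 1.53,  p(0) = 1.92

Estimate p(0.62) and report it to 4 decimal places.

1.5231

RK4: k1 = f(t_n, p_n); k2 = f(t_n + h/2, p_n + (h/2)·k1); k3 = f(t_n + h/2, p_n + (h/2)·k2); k4 = f(t_n + h, p_n + h·k3); p_{n+1} = p_n + (h/6)·(k1 + 2k2 + 2k3 + k4).
t=0.000000, p=1.920000:
  k1 = f(0.000000, 1.920000) = -0.927600
  k2 = f(0.155000, 1.776222) = -0.743564
  k3 = f(0.155000, 1.804748) = -0.780077
  k4 = f(0.310000, 1.678176) = -0.618065
  p ← 1.920000 + (0.31/6)·(k1 + 2k2 + 2k3 + k4) = 1.682698
t=0.310000, p=1.682698:
  k1 = f(0.310000, 1.682698) = -0.623853
  k2 = f(0.465000, 1.586000) = -0.500081
  k3 = f(0.465000, 1.605185) = -0.524637
  k4 = f(0.620000, 1.520060) = -0.415677
  p ← 1.682698 + (0.31/6)·(k1 + 2k2 + 2k3 + k4) = 1.523101
p(0.62) ≈ 1.5231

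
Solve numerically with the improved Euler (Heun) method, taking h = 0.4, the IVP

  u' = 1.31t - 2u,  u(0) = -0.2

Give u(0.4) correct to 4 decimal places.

Heun: k1 = f(t_n, u_n); k2 = f(t_n + h, u_n + h·k1); u_{n+1} = u_n + (h/2)·(k1 + k2).
t=0.000000, u=-0.200000:
  k1 = f(0.000000, -0.200000) = 0.400000
  k2 = f(0.400000, -0.040000) = 0.604000
  u ← -0.200000 + (0.4/2)·(0.400000 + 0.604000) = 0.000800
u(0.4) ≈ 0.0008

0.0008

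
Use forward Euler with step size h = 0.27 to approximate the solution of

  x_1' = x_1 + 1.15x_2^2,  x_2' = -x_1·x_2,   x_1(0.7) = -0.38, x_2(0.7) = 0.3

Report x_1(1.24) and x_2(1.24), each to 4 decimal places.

-0.5434, 0.3714

Euler on (x_1,x_2): x_1_{n+1} = x_1_n + h·x_1', x_2_{n+1} = x_2_n + h·x_2'.
0.700000: (-0.380000, 0.300000); f=(-0.276500, 0.114000) → (-0.454655, 0.330780)
0.970000: (-0.454655, 0.330780); f=(-0.328827, 0.150391) → (-0.543438, 0.371386)
(x_1(1.24), x_2(1.24)) ≈ (-0.5434, 0.3714)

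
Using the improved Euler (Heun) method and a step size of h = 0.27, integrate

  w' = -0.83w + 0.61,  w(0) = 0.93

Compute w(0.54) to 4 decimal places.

0.8601

Heun: k1 = f(t_n, w_n); k2 = f(t_n + h, w_n + h·k1); w_{n+1} = w_n + (h/2)·(k1 + k2).
t=0.000000, w=0.930000:
  k1 = f(0.000000, 0.930000) = -0.161900
  k2 = f(0.270000, 0.886287) = -0.125618
  w ← 0.930000 + (0.27/2)·(-0.161900 + (-0.125618)) = 0.891185
t=0.270000, w=0.891185:
  k1 = f(0.270000, 0.891185) = -0.129684
  k2 = f(0.540000, 0.856170) = -0.100621
  w ← 0.891185 + (0.27/2)·(-0.129684 + (-0.100621)) = 0.860094
w(0.54) ≈ 0.8601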